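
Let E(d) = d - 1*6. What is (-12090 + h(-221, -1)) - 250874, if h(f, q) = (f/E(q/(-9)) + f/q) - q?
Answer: -13923337/53 ≈ -2.6270e+5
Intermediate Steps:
E(d) = -6 + d (E(d) = d - 6 = -6 + d)
h(f, q) = -q + f/q + f/(-6 - q/9) (h(f, q) = (f/(-6 + q/(-9)) + f/q) - q = (f/(-6 + q*(-⅑)) + f/q) - q = (f/(-6 - q/9) + f/q) - q = (f/q + f/(-6 - q/9)) - q = -q + f/q + f/(-6 - q/9))
(-12090 + h(-221, -1)) - 250874 = (-12090 + (-1*(-1) - 221/(-1) - 1*(-221)/(6 + (⅑)*(-1)))) - 250874 = (-12090 + (1 - 221*(-1) - 1*(-221)/(6 - ⅑))) - 250874 = (-12090 + (1 + 221 - 1*(-221)/53/9)) - 250874 = (-12090 + (1 + 221 - 1*(-221)*9/53)) - 250874 = (-12090 + (1 + 221 + 1989/53)) - 250874 = (-12090 + 13755/53) - 250874 = -627015/53 - 250874 = -13923337/53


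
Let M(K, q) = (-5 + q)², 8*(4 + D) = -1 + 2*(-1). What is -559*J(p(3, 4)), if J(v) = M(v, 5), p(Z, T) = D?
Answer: 0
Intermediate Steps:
D = -35/8 (D = -4 + (-1 + 2*(-1))/8 = -4 + (-1 - 2)/8 = -4 + (⅛)*(-3) = -4 - 3/8 = -35/8 ≈ -4.3750)
p(Z, T) = -35/8
J(v) = 0 (J(v) = (-5 + 5)² = 0² = 0)
-559*J(p(3, 4)) = -559*0 = 0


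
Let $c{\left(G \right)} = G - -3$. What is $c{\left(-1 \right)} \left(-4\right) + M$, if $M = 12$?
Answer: $4$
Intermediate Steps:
$c{\left(G \right)} = 3 + G$ ($c{\left(G \right)} = G + 3 = 3 + G$)
$c{\left(-1 \right)} \left(-4\right) + M = \left(3 - 1\right) \left(-4\right) + 12 = 2 \left(-4\right) + 12 = -8 + 12 = 4$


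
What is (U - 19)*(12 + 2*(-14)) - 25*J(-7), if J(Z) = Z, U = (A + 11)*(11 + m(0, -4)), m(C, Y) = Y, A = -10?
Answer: 367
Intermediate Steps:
U = 7 (U = (-10 + 11)*(11 - 4) = 1*7 = 7)
(U - 19)*(12 + 2*(-14)) - 25*J(-7) = (7 - 19)*(12 + 2*(-14)) - 25*(-7) = -12*(12 - 28) + 175 = -12*(-16) + 175 = 192 + 175 = 367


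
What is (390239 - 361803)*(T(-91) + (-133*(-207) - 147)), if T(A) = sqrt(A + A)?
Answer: 778691424 + 28436*I*sqrt(182) ≈ 7.7869e+8 + 3.8362e+5*I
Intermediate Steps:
T(A) = sqrt(2)*sqrt(A) (T(A) = sqrt(2*A) = sqrt(2)*sqrt(A))
(390239 - 361803)*(T(-91) + (-133*(-207) - 147)) = (390239 - 361803)*(sqrt(2)*sqrt(-91) + (-133*(-207) - 147)) = 28436*(sqrt(2)*(I*sqrt(91)) + (27531 - 147)) = 28436*(I*sqrt(182) + 27384) = 28436*(27384 + I*sqrt(182)) = 778691424 + 28436*I*sqrt(182)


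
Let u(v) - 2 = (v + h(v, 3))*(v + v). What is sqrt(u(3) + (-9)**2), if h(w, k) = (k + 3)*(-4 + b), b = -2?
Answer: I*sqrt(115) ≈ 10.724*I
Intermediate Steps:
h(w, k) = -18 - 6*k (h(w, k) = (k + 3)*(-4 - 2) = (3 + k)*(-6) = -18 - 6*k)
u(v) = 2 + 2*v*(-36 + v) (u(v) = 2 + (v + (-18 - 6*3))*(v + v) = 2 + (v + (-18 - 18))*(2*v) = 2 + (v - 36)*(2*v) = 2 + (-36 + v)*(2*v) = 2 + 2*v*(-36 + v))
sqrt(u(3) + (-9)**2) = sqrt((2 - 72*3 + 2*3**2) + (-9)**2) = sqrt((2 - 216 + 2*9) + 81) = sqrt((2 - 216 + 18) + 81) = sqrt(-196 + 81) = sqrt(-115) = I*sqrt(115)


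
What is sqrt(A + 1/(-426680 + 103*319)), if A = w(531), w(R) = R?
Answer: 2*sqrt(20589067621469)/393823 ≈ 23.043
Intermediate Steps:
A = 531
sqrt(A + 1/(-426680 + 103*319)) = sqrt(531 + 1/(-426680 + 103*319)) = sqrt(531 + 1/(-426680 + 32857)) = sqrt(531 + 1/(-393823)) = sqrt(531 - 1/393823) = sqrt(209120012/393823) = 2*sqrt(20589067621469)/393823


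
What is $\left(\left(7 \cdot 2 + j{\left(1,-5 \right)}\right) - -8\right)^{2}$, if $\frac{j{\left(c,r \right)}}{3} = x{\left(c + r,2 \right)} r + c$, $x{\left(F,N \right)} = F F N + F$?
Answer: $156025$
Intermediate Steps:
$x{\left(F,N \right)} = F + N F^{2}$ ($x{\left(F,N \right)} = F^{2} N + F = N F^{2} + F = F + N F^{2}$)
$j{\left(c,r \right)} = 3 c + 3 r \left(c + r\right) \left(1 + 2 c + 2 r\right)$ ($j{\left(c,r \right)} = 3 \left(\left(c + r\right) \left(1 + \left(c + r\right) 2\right) r + c\right) = 3 \left(\left(c + r\right) \left(1 + \left(2 c + 2 r\right)\right) r + c\right) = 3 \left(\left(c + r\right) \left(1 + 2 c + 2 r\right) r + c\right) = 3 \left(r \left(c + r\right) \left(1 + 2 c + 2 r\right) + c\right) = 3 \left(c + r \left(c + r\right) \left(1 + 2 c + 2 r\right)\right) = 3 c + 3 r \left(c + r\right) \left(1 + 2 c + 2 r\right)$)
$\left(\left(7 \cdot 2 + j{\left(1,-5 \right)}\right) - -8\right)^{2} = \left(\left(7 \cdot 2 + \left(3 \cdot 1 + 3 \left(-5\right) \left(1 - 5\right) \left(1 + 2 \cdot 1 + 2 \left(-5\right)\right)\right)\right) - -8\right)^{2} = \left(\left(14 + \left(3 + 3 \left(-5\right) \left(-4\right) \left(1 + 2 - 10\right)\right)\right) + \left(-63 + 71\right)\right)^{2} = \left(\left(14 + \left(3 + 3 \left(-5\right) \left(-4\right) \left(-7\right)\right)\right) + 8\right)^{2} = \left(\left(14 + \left(3 - 420\right)\right) + 8\right)^{2} = \left(\left(14 - 417\right) + 8\right)^{2} = \left(-403 + 8\right)^{2} = \left(-395\right)^{2} = 156025$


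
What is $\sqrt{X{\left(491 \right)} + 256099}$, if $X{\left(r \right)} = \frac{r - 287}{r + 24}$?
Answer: $\frac{\sqrt{67923962335}}{515} \approx 506.06$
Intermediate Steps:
$X{\left(r \right)} = \frac{-287 + r}{24 + r}$
$\sqrt{X{\left(491 \right)} + 256099} = \sqrt{\frac{-287 + 491}{24 + 491} + 256099} = \sqrt{\frac{1}{515} \cdot 204 + 256099} = \sqrt{\frac{204}{515} + 256099} = \sqrt{\frac{131891189}{515}} = \frac{\sqrt{67923962335}}{515}$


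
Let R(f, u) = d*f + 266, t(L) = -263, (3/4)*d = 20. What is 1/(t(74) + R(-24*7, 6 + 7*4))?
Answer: -1/4477 ≈ -0.00022336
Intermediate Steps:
d = 80/3 (d = (4/3)*20 = 80/3 ≈ 26.667)
R(f, u) = 266 + 80*f/3 (R(f, u) = 80*f/3 + 266 = 266 + 80*f/3)
1/(t(74) + R(-24*7, 6 + 7*4)) = 1/(-263 + (266 + 80*(-24*7)/3)) = 1/(-263 + (266 + (80/3)*(-168))) = 1/(-263 + (266 - 4480)) = 1/(-263 - 4214) = 1/(-4477) = -1/4477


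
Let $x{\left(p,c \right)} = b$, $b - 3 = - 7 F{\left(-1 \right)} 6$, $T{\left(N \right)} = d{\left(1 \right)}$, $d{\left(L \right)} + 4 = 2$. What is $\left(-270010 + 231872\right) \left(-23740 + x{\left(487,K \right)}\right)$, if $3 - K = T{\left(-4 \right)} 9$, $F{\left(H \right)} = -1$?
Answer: $903679910$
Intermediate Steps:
$d{\left(L \right)} = -2$ ($d{\left(L \right)} = -4 + 2 = -2$)
$T{\left(N \right)} = -2$
$K = 21$ ($K = 3 - \left(-2\right) 9 = 3 - -18 = 3 + 18 = 21$)
$b = 45$ ($b = 3 + \left(-7\right) \left(-1\right) 6 = 3 + 7 \cdot 6 = 3 + 42 = 45$)
$x{\left(p,c \right)} = 45$
$\left(-270010 + 231872\right) \left(-23740 + x{\left(487,K \right)}\right) = \left(-270010 + 231872\right) \left(-23740 + 45\right) = \left(-38138\right) \left(-23695\right) = 903679910$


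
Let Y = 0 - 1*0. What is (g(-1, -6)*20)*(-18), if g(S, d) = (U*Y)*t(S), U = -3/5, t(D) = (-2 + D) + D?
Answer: 0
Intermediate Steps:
t(D) = -2 + 2*D
U = -3/5 (U = -3*1/5 = -3/5 ≈ -0.60000)
Y = 0 (Y = 0 + 0 = 0)
g(S, d) = 0 (g(S, d) = (-3/5*0)*(-2 + 2*S) = 0*(-2 + 2*S) = 0)
(g(-1, -6)*20)*(-18) = (0*20)*(-18) = 0*(-18) = 0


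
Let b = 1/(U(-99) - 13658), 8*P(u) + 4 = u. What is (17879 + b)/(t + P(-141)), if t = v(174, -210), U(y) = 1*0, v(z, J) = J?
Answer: -976765524/12462925 ≈ -78.374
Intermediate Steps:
U(y) = 0
P(u) = -½ + u/8
t = -210
b = -1/13658 (b = 1/(0 - 13658) = 1/(-13658) = -1/13658 ≈ -7.3217e-5)
(17879 + b)/(t + P(-141)) = (17879 - 1/13658)/(-210 + (-½ + (⅛)*(-141))) = 244191381/(13658*(-210 + (-½ - 141/8))) = 244191381/(13658*(-210 - 145/8)) = 244191381/(13658*(-1825/8)) = (244191381/13658)*(-8/1825) = -976765524/12462925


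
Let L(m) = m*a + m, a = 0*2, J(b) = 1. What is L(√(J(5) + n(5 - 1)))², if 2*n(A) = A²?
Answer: 9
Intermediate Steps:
a = 0
n(A) = A²/2
L(m) = m (L(m) = m*0 + m = 0 + m = m)
L(√(J(5) + n(5 - 1)))² = (√(1 + (5 - 1)²/2))² = (√(1 + (½)*4²))² = (√(1 + (½)*16))² = (√(1 + 8))² = (√9)² = 3² = 9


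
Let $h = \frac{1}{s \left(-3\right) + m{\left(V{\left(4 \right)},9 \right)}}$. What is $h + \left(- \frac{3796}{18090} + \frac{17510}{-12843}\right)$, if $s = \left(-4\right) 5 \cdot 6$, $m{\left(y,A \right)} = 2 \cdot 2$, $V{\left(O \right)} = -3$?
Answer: $- \frac{7378475329}{4698226260} \approx -1.5705$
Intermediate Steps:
$m{\left(y,A \right)} = 4$
$s = -120$ ($s = \left(-20\right) 6 = -120$)
$h = \frac{1}{364}$ ($h = \frac{1}{\left(-120\right) \left(-3\right) + 4} = \frac{1}{360 + 4} = \frac{1}{364} \approx 0.0027473$)
$h + \left(- \frac{3796}{18090} + \frac{17510}{-12843}\right) = \frac{1}{364} + \left(- \frac{3796}{18090} + \frac{17510}{-12843}\right) = \frac{1}{364} + \left(\left(-3796\right) \frac{1}{18090} + 17510 \left(- \frac{1}{12843}\right)\right) = \frac{1}{364} - \frac{20305996}{12907215} = - \frac{7378475329}{4698226260}$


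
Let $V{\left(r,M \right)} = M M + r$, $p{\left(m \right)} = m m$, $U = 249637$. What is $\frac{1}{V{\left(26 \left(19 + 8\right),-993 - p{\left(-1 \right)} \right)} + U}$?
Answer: $\frac{1}{1238375} \approx 8.0751 \cdot 10^{-7}$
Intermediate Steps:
$p{\left(m \right)} = m^{2}$
$V{\left(r,M \right)} = r + M^{2}$ ($V{\left(r,M \right)} = M^{2} + r = r + M^{2}$)
$\frac{1}{V{\left(26 \left(19 + 8\right),-993 - p{\left(-1 \right)} \right)} + U} = \frac{1}{\left(26 \left(19 + 8\right) + \left(-993 - \left(-1\right)^{2}\right)^{2}\right) + 249637} = \frac{1}{\left(26 \cdot 27 + \left(-993 - 1\right)^{2}\right) + 249637} = \frac{1}{\left(702 + \left(-993 - 1\right)^{2}\right) + 249637} = \frac{1}{\left(702 + \left(-994\right)^{2}\right) + 249637} = \frac{1}{\left(702 + 988036\right) + 249637} = \frac{1}{988738 + 249637} = \frac{1}{1238375}$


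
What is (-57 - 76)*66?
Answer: -8778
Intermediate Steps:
(-57 - 76)*66 = -133*66 = -8778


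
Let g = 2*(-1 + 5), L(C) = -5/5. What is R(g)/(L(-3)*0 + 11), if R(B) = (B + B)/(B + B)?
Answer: 1/11 ≈ 0.090909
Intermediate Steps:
L(C) = -1 (L(C) = -5*⅕ = -1)
g = 8 (g = 2*4 = 8)
R(B) = 1 (R(B) = (2*B)/((2*B)) = (2*B)*(1/(2*B)) = 1)
R(g)/(L(-3)*0 + 11) = 1/(-1*0 + 11) = 1/(0 + 11) = 1/11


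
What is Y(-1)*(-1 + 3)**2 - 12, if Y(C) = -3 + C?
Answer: -28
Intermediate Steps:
Y(-1)*(-1 + 3)**2 - 12 = (-3 - 1)*(-1 + 3)**2 - 12 = -4*2**2 - 12 = -4*4 - 12 = -16 - 12 = -28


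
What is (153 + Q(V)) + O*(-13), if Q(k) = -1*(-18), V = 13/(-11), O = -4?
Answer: 223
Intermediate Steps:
V = -13/11 (V = 13*(-1/11) = -13/11 ≈ -1.1818)
Q(k) = 18
(153 + Q(V)) + O*(-13) = (153 + 18) - 4*(-13) = 171 + 52 = 223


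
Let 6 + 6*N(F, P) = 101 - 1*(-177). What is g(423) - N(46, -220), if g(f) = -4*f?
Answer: -5212/3 ≈ -1737.3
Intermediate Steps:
N(F, P) = 136/3 (N(F, P) = -1 + (101 - 1*(-177))/6 = -1 + (101 + 177)/6 = -1 + (1/6)*278 = -1 + 139/3 = 136/3)
g(423) - N(46, -220) = -4*423 - 1*136/3 = -1692 - 136/3 = -5212/3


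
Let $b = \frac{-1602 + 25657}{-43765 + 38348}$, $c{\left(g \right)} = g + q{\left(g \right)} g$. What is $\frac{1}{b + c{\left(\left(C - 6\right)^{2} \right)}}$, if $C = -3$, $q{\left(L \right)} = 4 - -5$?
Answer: $\frac{5417}{4363715} \approx 0.0012414$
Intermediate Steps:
$q{\left(L \right)} = 9$ ($q{\left(L \right)} = 4 + 5 = 9$)
$c{\left(g \right)} = 10 g$ ($c{\left(g \right)} = g + 9 g = 10 g$)
$b = - \frac{24055}{5417}$ ($b = \frac{24055}{-5417} = 24055 \left(- \frac{1}{5417}\right) = - \frac{24055}{5417} \approx -4.4407$)
$\frac{1}{b + c{\left(\left(C - 6\right)^{2} \right)}} = \frac{1}{- \frac{24055}{5417} + 10 \left(-3 - 6\right)^{2}} = \frac{1}{- \frac{24055}{5417} + 10 \left(-9\right)^{2}} = \frac{1}{- \frac{24055}{5417} + 10 \cdot 81} = \frac{1}{- \frac{24055}{5417} + 810} = \frac{1}{\frac{4363715}{5417}} = \frac{5417}{4363715}$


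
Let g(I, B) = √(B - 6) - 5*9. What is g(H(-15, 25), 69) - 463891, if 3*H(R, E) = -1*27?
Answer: -463936 + 3*√7 ≈ -4.6393e+5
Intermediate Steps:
H(R, E) = -9 (H(R, E) = (-1*27)/3 = (⅓)*(-27) = -9)
g(I, B) = -45 + √(-6 + B) (g(I, B) = √(-6 + B) - 45 = -45 + √(-6 + B))
g(H(-15, 25), 69) - 463891 = (-45 + √(-6 + 69)) - 463891 = (-45 + √63) - 463891 = (-45 + 3*√7) - 463891 = -463936 + 3*√7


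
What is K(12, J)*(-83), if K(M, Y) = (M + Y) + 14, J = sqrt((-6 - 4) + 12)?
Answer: -2158 - 83*sqrt(2) ≈ -2275.4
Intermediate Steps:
J = sqrt(2) (J = sqrt(-10 + 12) = sqrt(2) ≈ 1.4142)
K(M, Y) = 14 + M + Y
K(12, J)*(-83) = (14 + 12 + sqrt(2))*(-83) = (26 + sqrt(2))*(-83) = -2158 - 83*sqrt(2)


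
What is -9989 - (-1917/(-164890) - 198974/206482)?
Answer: -170030620908177/17023408490 ≈ -9988.0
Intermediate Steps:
-9989 - (-1917/(-164890) - 198974/206482) = -9989 - (-1917*(-1/164890) - 198974*1/206482) = -9989 - (1917/164890 - 99487/103241) = -9989 - 1*(-16206498433/17023408490) = -9989 + 16206498433/17023408490 = -170030620908177/17023408490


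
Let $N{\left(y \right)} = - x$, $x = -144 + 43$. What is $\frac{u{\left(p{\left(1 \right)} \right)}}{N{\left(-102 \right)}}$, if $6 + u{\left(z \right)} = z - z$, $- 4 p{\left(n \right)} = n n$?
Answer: $- \frac{6}{101} \approx -0.059406$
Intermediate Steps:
$p{\left(n \right)} = - \frac{n^{2}}{4}$ ($p{\left(n \right)} = - \frac{n n}{4} = - \frac{n^{2}}{4}$)
$u{\left(z \right)} = -6$ ($u{\left(z \right)} = -6 + \left(z - z\right) = -6 + 0 = -6$)
$x = -101$
$N{\left(y \right)} = 101$ ($N{\left(y \right)} = \left(-1\right) \left(-101\right) = 101$)
$\frac{u{\left(p{\left(1 \right)} \right)}}{N{\left(-102 \right)}} = - \frac{6}{101}$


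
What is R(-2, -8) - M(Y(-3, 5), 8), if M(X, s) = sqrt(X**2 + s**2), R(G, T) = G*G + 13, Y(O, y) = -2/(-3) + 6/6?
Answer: 17 - sqrt(601)/3 ≈ 8.8282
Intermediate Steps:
Y(O, y) = 5/3 (Y(O, y) = -2*(-1/3) + 6*(1/6) = 2/3 + 1 = 5/3)
R(G, T) = 13 + G**2 (R(G, T) = G**2 + 13 = 13 + G**2)
R(-2, -8) - M(Y(-3, 5), 8) = (13 + (-2)**2) - sqrt((5/3)**2 + 8**2) = (13 + 4) - sqrt(25/9 + 64) = 17 - sqrt(601/9) = 17 - sqrt(601)/3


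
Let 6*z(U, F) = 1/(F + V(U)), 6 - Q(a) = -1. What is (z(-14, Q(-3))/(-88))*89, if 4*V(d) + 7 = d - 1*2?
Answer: -89/660 ≈ -0.13485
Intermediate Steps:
Q(a) = 7 (Q(a) = 6 - 1*(-1) = 6 + 1 = 7)
V(d) = -9/4 + d/4 (V(d) = -7/4 + (d - 1*2)/4 = -7/4 + (d - 2)/4 = -7/4 + (-2 + d)/4 = -7/4 + (-½ + d/4) = -9/4 + d/4)
z(U, F) = 1/(6*(-9/4 + F + U/4)) (z(U, F) = 1/(6*(F + (-9/4 + U/4))) = 1/(6*(-9/4 + F + U/4)))
(z(-14, Q(-3))/(-88))*89 = ((2/(3*(-9 - 14 + 4*7)))/(-88))*89 = ((2/(3*(-9 - 14 + 28)))*(-1/88))*89 = (((⅔)/5)*(-1/88))*89 = (((⅔)*(⅕))*(-1/88))*89 = ((2/15)*(-1/88))*89 = -1/660*89 = -89/660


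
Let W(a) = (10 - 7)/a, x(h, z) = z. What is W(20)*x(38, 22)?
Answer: 33/10 ≈ 3.3000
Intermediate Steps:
W(a) = 3/a
W(20)*x(38, 22) = (3/20)*22 = 33/10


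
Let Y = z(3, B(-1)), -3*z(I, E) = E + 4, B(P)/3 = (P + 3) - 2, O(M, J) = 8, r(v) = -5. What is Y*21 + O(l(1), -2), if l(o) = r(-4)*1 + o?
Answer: -20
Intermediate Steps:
l(o) = -5 + o (l(o) = -5*1 + o = -5 + o)
B(P) = 3 + 3*P (B(P) = 3*((P + 3) - 2) = 3*((3 + P) - 2) = 3*(1 + P) = 3 + 3*P)
z(I, E) = -4/3 - E/3 (z(I, E) = -(E + 4)/3 = -(4 + E)/3 = -4/3 - E/3)
Y = -4/3 (Y = -4/3 - (3 + 3*(-1))/3 = -4/3 - (3 - 3)/3 = -4/3 - ⅓*0 = -4/3 + 0 = -4/3 ≈ -1.3333)
Y*21 + O(l(1), -2) = -4/3*21 + 8 = -28 + 8 = -20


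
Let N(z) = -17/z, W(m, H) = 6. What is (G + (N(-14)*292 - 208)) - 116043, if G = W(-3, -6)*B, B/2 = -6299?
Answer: -1340391/7 ≈ -1.9148e+5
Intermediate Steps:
B = -12598 (B = 2*(-6299) = -12598)
G = -75588 (G = 6*(-12598) = -75588)
(G + (N(-14)*292 - 208)) - 116043 = (-75588 + (-17/(-14)*292 - 208)) - 116043 = (-75588 + (-17*(-1/14)*292 - 208)) - 116043 = (-75588 + ((17/14)*292 - 208)) - 116043 = (-75588 + (2482/7 - 208)) - 116043 = (-75588 + 1026/7) - 116043 = -528090/7 - 116043 = -1340391/7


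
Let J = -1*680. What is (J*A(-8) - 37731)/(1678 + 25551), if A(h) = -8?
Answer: -32291/27229 ≈ -1.1859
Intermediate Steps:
J = -680
(J*A(-8) - 37731)/(1678 + 25551) = (-680*(-8) - 37731)/(1678 + 25551) = (5440 - 37731)/27229 = -32291*1/27229 = -32291/27229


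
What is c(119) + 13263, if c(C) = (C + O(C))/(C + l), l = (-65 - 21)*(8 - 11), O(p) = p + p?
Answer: 5000508/377 ≈ 13264.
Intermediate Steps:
O(p) = 2*p
l = 258 (l = -86*(-3) = 258)
c(C) = 3*C/(258 + C) (c(C) = (C + 2*C)/(C + 258) = (3*C)/(258 + C) = 3*C/(258 + C))
c(119) + 13263 = 3*119/(258 + 119) + 13263 = 3*119/377 + 13263 = 3*119*(1/377) + 13263 = 357/377 + 13263 = 5000508/377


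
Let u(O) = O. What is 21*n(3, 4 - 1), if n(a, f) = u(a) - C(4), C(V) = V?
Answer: -21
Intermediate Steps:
n(a, f) = -4 + a (n(a, f) = a - 1*4 = a - 4 = -4 + a)
21*n(3, 4 - 1) = 21*(-4 + 3) = 21*(-1) = -21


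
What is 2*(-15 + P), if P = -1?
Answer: -32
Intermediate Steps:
2*(-15 + P) = 2*(-15 - 1) = 2*(-16) = -32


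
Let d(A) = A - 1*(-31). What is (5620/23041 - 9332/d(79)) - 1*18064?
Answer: -22998894526/1267255 ≈ -18149.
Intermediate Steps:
d(A) = 31 + A (d(A) = A + 31 = 31 + A)
(5620/23041 - 9332/d(79)) - 1*18064 = (5620/23041 - 9332/(31 + 79)) - 1*18064 = (5620*(1/23041) - 9332/110) - 18064 = (5620/23041 - 9332*1/110) - 18064 = (5620/23041 - 4666/55) - 18064 = -107200206/1267255 - 18064 = -22998894526/1267255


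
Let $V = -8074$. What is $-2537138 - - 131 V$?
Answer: $-3594832$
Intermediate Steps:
$-2537138 - - 131 V = -2537138 - \left(-131\right) \left(-8074\right) = -2537138 - 1057694 = -3594832$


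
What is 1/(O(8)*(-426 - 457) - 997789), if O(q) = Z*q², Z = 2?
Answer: -1/1110813 ≈ -9.0024e-7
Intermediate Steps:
O(q) = 2*q²
1/(O(8)*(-426 - 457) - 997789) = 1/((2*8²)*(-426 - 457) - 997789) = 1/((2*64)*(-883) - 997789) = 1/(128*(-883) - 997789) = 1/(-113024 - 997789) = 1/(-1110813) = -1/1110813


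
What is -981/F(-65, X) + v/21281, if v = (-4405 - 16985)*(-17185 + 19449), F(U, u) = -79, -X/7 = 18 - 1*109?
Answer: -3804853179/1681199 ≈ -2263.2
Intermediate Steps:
X = 637 (X = -7*(18 - 1*109) = -7*(18 - 109) = -7*(-91) = 637)
v = -48426960 (v = -21390*2264 = -48426960)
-981/F(-65, X) + v/21281 = -981/(-79) - 48426960/21281 = -981*(-1/79) - 48426960*1/21281 = 981/79 - 48426960/21281 = -3804853179/1681199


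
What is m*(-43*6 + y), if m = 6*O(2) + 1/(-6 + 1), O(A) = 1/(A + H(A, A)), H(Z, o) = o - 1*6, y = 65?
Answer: 3088/5 ≈ 617.60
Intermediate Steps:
H(Z, o) = -6 + o (H(Z, o) = o - 6 = -6 + o)
O(A) = 1/(-6 + 2*A) (O(A) = 1/(A + (-6 + A)) = 1/(-6 + 2*A))
m = -16/5 (m = 6*(1/(2*(-3 + 2))) + 1/(-6 + 1) = 6*((1/2)/(-1)) + 1/(-5) = 6*((1/2)*(-1)) - 1/5 = 6*(-1/2) - 1/5 = -3 - 1/5 = -16/5 ≈ -3.2000)
m*(-43*6 + y) = -16*(-43*6 + 65)/5 = -16*(-258 + 65)/5 = -16/5*(-193) = 3088/5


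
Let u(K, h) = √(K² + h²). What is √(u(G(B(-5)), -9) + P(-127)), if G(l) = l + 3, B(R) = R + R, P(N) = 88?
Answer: √(88 + √130) ≈ 9.9700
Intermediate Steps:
B(R) = 2*R
G(l) = 3 + l
√(u(G(B(-5)), -9) + P(-127)) = √(√((3 + 2*(-5))² + (-9)²) + 88) = √(√((3 - 10)² + 81) + 88) = √(√((-7)² + 81) + 88) = √(√(49 + 81) + 88) = √(√130 + 88) = √(88 + √130)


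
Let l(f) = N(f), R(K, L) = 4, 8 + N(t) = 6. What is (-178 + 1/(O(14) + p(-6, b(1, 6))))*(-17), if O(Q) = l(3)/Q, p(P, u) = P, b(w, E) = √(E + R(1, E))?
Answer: 130237/43 ≈ 3028.8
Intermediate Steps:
N(t) = -2 (N(t) = -8 + 6 = -2)
b(w, E) = √(4 + E) (b(w, E) = √(E + 4) = √(4 + E))
l(f) = -2
O(Q) = -2/Q
(-178 + 1/(O(14) + p(-6, b(1, 6))))*(-17) = (-178 + 1/(-2/14 - 6))*(-17) = (-178 + 1/(-2*1/14 - 6))*(-17) = (-178 + 1/(-⅐ - 6))*(-17) = (-178 + 1/(-43/7))*(-17) = (-178 - 7/43)*(-17) = -7661/43*(-17) = 130237/43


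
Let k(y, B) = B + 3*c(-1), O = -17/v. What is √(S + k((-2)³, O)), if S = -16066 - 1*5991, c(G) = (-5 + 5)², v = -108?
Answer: I*√7146417/18 ≈ 148.52*I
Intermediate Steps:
c(G) = 0 (c(G) = 0² = 0)
S = -22057 (S = -16066 - 5991 = -22057)
O = 17/108 (O = -17/(-108) = -17*(-1/108) = 17/108 ≈ 0.15741)
k(y, B) = B (k(y, B) = B + 3*0 = B + 0 = B)
√(S + k((-2)³, O)) = √(-22057 + 17/108) = √(-2382139/108) = I*√7146417/18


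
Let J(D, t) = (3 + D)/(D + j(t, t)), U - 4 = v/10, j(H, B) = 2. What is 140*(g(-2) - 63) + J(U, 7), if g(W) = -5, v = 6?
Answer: -314122/33 ≈ -9518.8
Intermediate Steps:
U = 23/5 (U = 4 + 6/10 = 4 + 6*(1/10) = 4 + 3/5 = 23/5 ≈ 4.6000)
J(D, t) = (3 + D)/(2 + D) (J(D, t) = (3 + D)/(D + 2) = (3 + D)/(2 + D))
140*(g(-2) - 63) + J(U, 7) = 140*(-5 - 63) + (3 + 23/5)/(2 + 23/5) = 140*(-68) + (38/5)/(33/5) = -9520 + (5/33)*(38/5) = -9520 + 38/33 = -314122/33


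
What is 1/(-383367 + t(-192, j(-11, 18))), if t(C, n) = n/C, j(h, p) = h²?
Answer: -192/73606585 ≈ -2.6085e-6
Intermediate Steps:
1/(-383367 + t(-192, j(-11, 18))) = 1/(-383367 + (-11)²/(-192)) = 1/(-383367 + 121*(-1/192)) = 1/(-383367 - 121/192) = 1/(-73606585/192) = -192/73606585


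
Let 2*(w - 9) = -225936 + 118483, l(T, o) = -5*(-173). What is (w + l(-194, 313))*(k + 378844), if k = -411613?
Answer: 3463847145/2 ≈ 1.7319e+9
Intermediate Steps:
l(T, o) = 865
w = -107435/2 (w = 9 + (-225936 + 118483)/2 = 9 + (½)*(-107453) = 9 - 107453/2 = -107435/2 ≈ -53718.)
(w + l(-194, 313))*(k + 378844) = (-107435/2 + 865)*(-411613 + 378844) = -105705/2*(-32769) = 3463847145/2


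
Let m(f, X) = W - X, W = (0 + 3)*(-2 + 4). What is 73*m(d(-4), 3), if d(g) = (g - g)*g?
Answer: 219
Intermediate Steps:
W = 6 (W = 3*2 = 6)
d(g) = 0 (d(g) = 0*g = 0)
m(f, X) = 6 - X
73*m(d(-4), 3) = 73*(6 - 1*3) = 73*(6 - 3) = 73*3 = 219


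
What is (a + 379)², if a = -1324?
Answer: 893025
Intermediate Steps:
(a + 379)² = (-1324 + 379)² = (-945)² = 893025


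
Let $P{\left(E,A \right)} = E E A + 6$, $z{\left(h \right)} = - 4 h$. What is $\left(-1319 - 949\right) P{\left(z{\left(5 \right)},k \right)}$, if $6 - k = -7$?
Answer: $-11807208$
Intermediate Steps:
$k = 13$ ($k = 6 - -7 = 6 + 7 = 13$)
$P{\left(E,A \right)} = 6 + A E^{2}$ ($P{\left(E,A \right)} = E^{2} A + 6 = A E^{2} + 6 = 6 + A E^{2}$)
$\left(-1319 - 949\right) P{\left(z{\left(5 \right)},k \right)} = \left(-1319 - 949\right) \left(6 + 13 \left(\left(-4\right) 5\right)^{2}\right) = - 2268 \left(6 + 13 \left(-20\right)^{2}\right) = - 2268 \left(6 + 13 \cdot 400\right) = - 2268 \left(6 + 5200\right) = \left(-2268\right) 5206 = -11807208$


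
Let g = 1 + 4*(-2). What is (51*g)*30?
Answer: -10710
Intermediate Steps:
g = -7 (g = 1 - 8 = -7)
(51*g)*30 = (51*(-7))*30 = -357*30 = -10710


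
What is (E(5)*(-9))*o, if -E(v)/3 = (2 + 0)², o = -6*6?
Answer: -3888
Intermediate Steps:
o = -36
E(v) = -12 (E(v) = -3*(2 + 0)² = -3*2² = -3*4 = -12)
(E(5)*(-9))*o = -12*(-9)*(-36) = 108*(-36) = -3888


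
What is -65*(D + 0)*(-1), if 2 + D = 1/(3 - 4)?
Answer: -195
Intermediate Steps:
D = -3 (D = -2 + 1/(3 - 4) = -2 + 1/(-1) = -2 - 1 = -3)
-65*(D + 0)*(-1) = -65*(-3 + 0)*(-1) = -(-195)*(-1) = -65*3 = -195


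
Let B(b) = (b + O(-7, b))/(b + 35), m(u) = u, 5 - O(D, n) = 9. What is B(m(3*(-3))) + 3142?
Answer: 6283/2 ≈ 3141.5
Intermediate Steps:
O(D, n) = -4 (O(D, n) = 5 - 1*9 = 5 - 9 = -4)
B(b) = (-4 + b)/(35 + b) (B(b) = (b - 4)/(b + 35) = (-4 + b)/(35 + b))
B(m(3*(-3))) + 3142 = (-4 + 3*(-3))/(35 + 3*(-3)) + 3142 = (-4 - 9)/(35 - 9) + 3142 = -13/26 + 3142 = (1/26)*(-13) + 3142 = -½ + 3142 = 6283/2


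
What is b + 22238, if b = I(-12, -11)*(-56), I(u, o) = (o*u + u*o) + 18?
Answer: 6446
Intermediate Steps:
I(u, o) = 18 + 2*o*u (I(u, o) = (o*u + o*u) + 18 = 2*o*u + 18 = 18 + 2*o*u)
b = -15792 (b = (18 + 2*(-11)*(-12))*(-56) = (18 + 264)*(-56) = 282*(-56) = -15792)
b + 22238 = -15792 + 22238 = 6446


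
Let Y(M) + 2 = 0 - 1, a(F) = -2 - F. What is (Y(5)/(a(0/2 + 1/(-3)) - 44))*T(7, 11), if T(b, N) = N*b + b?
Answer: 756/137 ≈ 5.5182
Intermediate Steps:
Y(M) = -3 (Y(M) = -2 + (0 - 1) = -2 - 1 = -3)
T(b, N) = b + N*b
(Y(5)/(a(0/2 + 1/(-3)) - 44))*T(7, 11) = (-3/((-2 - (0/2 + 1/(-3))) - 44))*(7*(1 + 11)) = (-3/((-2 - (0*(½) + 1*(-⅓))) - 44))*(7*12) = (-3/((-2 - (0 - ⅓)) - 44))*84 = (-3/((-2 - 1*(-⅓)) - 44))*84 = (-3/((-2 + ⅓) - 44))*84 = (-3/(-5/3 - 44))*84 = (-3/(-137/3))*84 = -3/137*(-3)*84 = (9/137)*84 = 756/137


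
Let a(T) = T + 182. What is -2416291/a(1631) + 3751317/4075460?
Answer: -9840696181139/7388808980 ≈ -1331.8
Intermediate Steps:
a(T) = 182 + T
-2416291/a(1631) + 3751317/4075460 = -2416291/(182 + 1631) + 3751317/4075460 = -2416291/1813 + 3751317*(1/4075460) = -2416291*1/1813 + 3751317/4075460 = -2416291/1813 + 3751317/4075460 = -9840696181139/7388808980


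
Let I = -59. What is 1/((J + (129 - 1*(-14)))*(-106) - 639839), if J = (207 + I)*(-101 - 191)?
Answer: 1/3925899 ≈ 2.5472e-7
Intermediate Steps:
J = -43216 (J = (207 - 59)*(-101 - 191) = 148*(-292) = -43216)
1/((J + (129 - 1*(-14)))*(-106) - 639839) = 1/((-43216 + (129 - 1*(-14)))*(-106) - 639839) = 1/((-43216 + (129 + 14))*(-106) - 639839) = 1/((-43216 + 143)*(-106) - 639839) = 1/(-43073*(-106) - 639839) = 1/(4565738 - 639839) = 1/3925899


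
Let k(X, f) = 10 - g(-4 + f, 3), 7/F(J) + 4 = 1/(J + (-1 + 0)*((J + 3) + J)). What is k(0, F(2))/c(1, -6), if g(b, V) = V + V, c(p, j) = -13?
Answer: -4/13 ≈ -0.30769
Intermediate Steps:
g(b, V) = 2*V
F(J) = 7/(-4 + 1/(-3 - J)) (F(J) = 7/(-4 + 1/(J + (-1 + 0)*((J + 3) + J))) = 7/(-4 + 1/(J - ((3 + J) + J))) = 7/(-4 + 1/(J - (3 + 2*J))) = 7/(-4 + 1/(J + (-3 - 2*J))) = 7/(-4 + 1/(-3 - J)))
k(X, f) = 4 (k(X, f) = 10 - 2*3 = 10 - 1*6 = 10 - 6 = 4)
k(0, F(2))/c(1, -6) = 4/(-13) = 4*(-1/13) = -4/13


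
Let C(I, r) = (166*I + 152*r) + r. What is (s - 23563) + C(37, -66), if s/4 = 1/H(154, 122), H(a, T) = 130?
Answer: -1788733/65 ≈ -27519.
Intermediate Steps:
C(I, r) = 153*r + 166*I (C(I, r) = (152*r + 166*I) + r = 153*r + 166*I)
s = 2/65 (s = 4/130 = 4*(1/130) = 2/65 ≈ 0.030769)
(s - 23563) + C(37, -66) = (2/65 - 23563) + (153*(-66) + 166*37) = -1531593/65 + (-10098 + 6142) = -1531593/65 - 3956 = -1788733/65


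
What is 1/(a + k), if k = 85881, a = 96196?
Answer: 1/182077 ≈ 5.4922e-6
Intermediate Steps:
1/(a + k) = 1/(96196 + 85881) = 1/182077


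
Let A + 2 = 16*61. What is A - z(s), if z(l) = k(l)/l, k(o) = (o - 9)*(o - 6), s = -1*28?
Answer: 14265/14 ≈ 1018.9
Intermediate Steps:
s = -28
k(o) = (-9 + o)*(-6 + o)
z(l) = (54 + l² - 15*l)/l
A = 974 (A = -2 + 16*61 = -2 + 976 = 974)
A - z(s) = 974 - (-15 - 28 + 54/(-28)) = 974 - (-15 - 28 + 54*(-1/28)) = 974 - (-15 - 28 - 27/14) = 974 - 1*(-629/14) = 974 + 629/14 = 14265/14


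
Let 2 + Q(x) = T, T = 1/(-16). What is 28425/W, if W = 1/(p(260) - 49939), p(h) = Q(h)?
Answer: -22713195225/16 ≈ -1.4196e+9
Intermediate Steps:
T = -1/16 ≈ -0.062500
Q(x) = -33/16 (Q(x) = -2 - 1/16 = -33/16)
p(h) = -33/16
W = -16/799057 (W = 1/(-33/16 - 49939) = 1/(-799057/16) = -16/799057 ≈ -2.0024e-5)
28425/W = 28425/(-16/799057) = 28425*(-799057/16) = -22713195225/16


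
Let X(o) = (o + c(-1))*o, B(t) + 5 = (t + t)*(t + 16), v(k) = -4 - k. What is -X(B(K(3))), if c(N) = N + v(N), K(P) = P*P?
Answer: -196245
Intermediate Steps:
K(P) = P²
B(t) = -5 + 2*t*(16 + t) (B(t) = -5 + (t + t)*(t + 16) = -5 + (2*t)*(16 + t) = -5 + 2*t*(16 + t))
c(N) = -4 (c(N) = N + (-4 - N) = -4)
X(o) = o*(-4 + o) (X(o) = (o - 4)*o = (-4 + o)*o = o*(-4 + o))
-X(B(K(3))) = -(-5 + 2*(3²)² + 32*3²)*(-4 + (-5 + 2*(3²)² + 32*3²)) = -(-5 + 2*9² + 32*9)*(-4 + (-5 + 2*9² + 32*9)) = -(-5 + 2*81 + 288)*(-4 + (-5 + 2*81 + 288)) = -(-5 + 162 + 288)*(-4 + (-5 + 162 + 288)) = -445*(-4 + 445) = -445*441 = -1*196245 = -196245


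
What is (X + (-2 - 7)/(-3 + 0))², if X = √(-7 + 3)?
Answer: 5 + 12*I ≈ 5.0 + 12.0*I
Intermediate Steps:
X = 2*I (X = √(-4) = 2*I ≈ 2.0*I)
(X + (-2 - 7)/(-3 + 0))² = (2*I + (-2 - 7)/(-3 + 0))² = (2*I - 9/(-3))² = (2*I - 9*(-⅓))² = (2*I + 3)² = (3 + 2*I)²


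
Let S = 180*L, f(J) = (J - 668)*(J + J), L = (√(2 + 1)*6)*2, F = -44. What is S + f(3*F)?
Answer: 211200 + 2160*√3 ≈ 2.1494e+5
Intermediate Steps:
L = 12*√3 (L = (√3*6)*2 = (6*√3)*2 = 12*√3 ≈ 20.785)
f(J) = 2*J*(-668 + J) (f(J) = (-668 + J)*(2*J) = 2*J*(-668 + J))
S = 2160*√3 (S = 180*(12*√3) = 2160*√3 ≈ 3741.2)
S + f(3*F) = 2160*√3 + 2*(3*(-44))*(-668 + 3*(-44)) = 2160*√3 + 2*(-132)*(-668 - 132) = 2160*√3 + 2*(-132)*(-800) = 2160*√3 + 211200 = 211200 + 2160*√3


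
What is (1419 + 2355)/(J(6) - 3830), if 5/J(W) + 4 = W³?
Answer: -800088/811955 ≈ -0.98538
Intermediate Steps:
J(W) = 5/(-4 + W³)
(1419 + 2355)/(J(6) - 3830) = (1419 + 2355)/(5/(-4 + 6³) - 3830) = 3774/(5/(-4 + 216) - 3830) = 3774/(5/212 - 3830) = 3774/(-811955/212) = 3774*(-212/811955) = -800088/811955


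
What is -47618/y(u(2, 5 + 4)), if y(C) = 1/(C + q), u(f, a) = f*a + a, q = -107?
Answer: 3809440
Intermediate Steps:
u(f, a) = a + a*f (u(f, a) = a*f + a = a + a*f)
y(C) = 1/(-107 + C) (y(C) = 1/(C - 107) = 1/(-107 + C))
-47618/y(u(2, 5 + 4)) = -(-5095126 + 47618*(1 + 2)*(5 + 4)) = -47618/(1/(-107 + 9*3)) = -47618/(1/(-107 + 27)) = -47618/(1/(-80)) = -47618/(-1/80) = -47618*(-80) = 3809440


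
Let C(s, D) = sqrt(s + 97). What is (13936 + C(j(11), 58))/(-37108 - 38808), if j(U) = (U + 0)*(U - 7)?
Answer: -3484/18979 - sqrt(141)/75916 ≈ -0.18373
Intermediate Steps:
j(U) = U*(-7 + U)
C(s, D) = sqrt(97 + s)
(13936 + C(j(11), 58))/(-37108 - 38808) = (13936 + sqrt(97 + 11*(-7 + 11)))/(-37108 - 38808) = (13936 + sqrt(97 + 11*4))/(-75916) = (13936 + sqrt(97 + 44))*(-1/75916) = (13936 + sqrt(141))*(-1/75916) = -3484/18979 - sqrt(141)/75916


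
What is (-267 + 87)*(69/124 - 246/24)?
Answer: 54090/31 ≈ 1744.8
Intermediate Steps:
(-267 + 87)*(69/124 - 246/24) = -180*(69*(1/124) - 246*1/24) = -180*(69/124 - 41/4) = -180*(-601/62) = 54090/31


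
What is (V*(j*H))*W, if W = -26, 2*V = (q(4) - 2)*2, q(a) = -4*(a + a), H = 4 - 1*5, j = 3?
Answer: -2652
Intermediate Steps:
H = -1 (H = 4 - 5 = -1)
q(a) = -8*a
V = -34 (V = ((-8*4 - 2)*2)/2 = ((-32 - 2)*2)/2 = (-34*2)/2 = (½)*(-68) = -34)
(V*(j*H))*W = -102*(-1)*(-26) = -34*(-3)*(-26) = 102*(-26) = -2652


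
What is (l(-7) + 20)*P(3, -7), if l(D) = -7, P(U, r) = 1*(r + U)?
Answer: -52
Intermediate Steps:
P(U, r) = U + r (P(U, r) = 1*(U + r) = U + r)
(l(-7) + 20)*P(3, -7) = (-7 + 20)*(3 - 7) = 13*(-4) = -52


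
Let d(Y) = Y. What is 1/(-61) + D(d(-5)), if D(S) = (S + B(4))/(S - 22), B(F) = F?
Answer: 34/1647 ≈ 0.020644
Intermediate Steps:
D(S) = (4 + S)/(-22 + S) (D(S) = (S + 4)/(S - 22) = (4 + S)/(-22 + S))
1/(-61) + D(d(-5)) = 1/(-61) + (4 - 5)/(-22 - 5) = -1/61 - 1/(-27) = -1/61 - 1/27*(-1) = -1/61 + 1/27 = 34/1647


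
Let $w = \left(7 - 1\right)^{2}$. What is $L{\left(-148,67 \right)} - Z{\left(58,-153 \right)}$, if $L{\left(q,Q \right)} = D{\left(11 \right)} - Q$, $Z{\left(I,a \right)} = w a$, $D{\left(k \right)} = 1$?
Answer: $5442$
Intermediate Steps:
$w = 36$ ($w = 6^{2} = 36$)
$Z{\left(I,a \right)} = 36 a$
$L{\left(q,Q \right)} = 1 - Q$
$L{\left(-148,67 \right)} - Z{\left(58,-153 \right)} = \left(1 - 67\right) - 36 \left(-153\right) = \left(1 - 67\right) - -5508 = -66 + 5508 = 5442$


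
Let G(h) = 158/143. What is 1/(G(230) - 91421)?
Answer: -143/13073045 ≈ -1.0939e-5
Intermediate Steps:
G(h) = 158/143 (G(h) = 158*(1/143) = 158/143)
1/(G(230) - 91421) = 1/(158/143 - 91421) = 1/(-13073045/143) = -143/13073045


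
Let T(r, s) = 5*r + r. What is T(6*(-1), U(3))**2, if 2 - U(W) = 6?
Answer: 1296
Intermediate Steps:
U(W) = -4 (U(W) = 2 - 1*6 = 2 - 6 = -4)
T(r, s) = 6*r
T(6*(-1), U(3))**2 = (6*(6*(-1)))**2 = (6*(-6))**2 = (-36)**2 = 1296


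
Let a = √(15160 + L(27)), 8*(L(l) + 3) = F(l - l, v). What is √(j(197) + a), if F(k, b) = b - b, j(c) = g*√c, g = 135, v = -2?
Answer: √(√15157 + 135*√197) ≈ 44.921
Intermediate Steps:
j(c) = 135*√c
F(k, b) = 0
L(l) = -3 (L(l) = -3 + (⅛)*0 = -3 + 0 = -3)
a = √15157 (a = √(15160 - 3) = √15157 ≈ 123.11)
√(j(197) + a) = √(135*√197 + √15157) = √(√15157 + 135*√197)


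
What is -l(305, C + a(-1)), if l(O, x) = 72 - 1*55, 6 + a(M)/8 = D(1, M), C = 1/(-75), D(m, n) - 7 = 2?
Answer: -17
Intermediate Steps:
D(m, n) = 9 (D(m, n) = 7 + 2 = 9)
C = -1/75 ≈ -0.013333
a(M) = 24 (a(M) = -48 + 8*9 = -48 + 72 = 24)
l(O, x) = 17 (l(O, x) = 72 - 55 = 17)
-l(305, C + a(-1)) = -1*17 = -17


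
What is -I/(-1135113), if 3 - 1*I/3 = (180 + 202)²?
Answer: -145921/378371 ≈ -0.38566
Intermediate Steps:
I = -437763 (I = 9 - 3*(180 + 202)² = 9 - 3*382² = 9 - 3*145924 = 9 - 437772 = -437763)
-I/(-1135113) = -(-437763)/(-1135113) = -(-437763)*(-1)/1135113 = -1*145921/378371 = -145921/378371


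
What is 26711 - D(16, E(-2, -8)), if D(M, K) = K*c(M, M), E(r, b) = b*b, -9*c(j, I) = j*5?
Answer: 245519/9 ≈ 27280.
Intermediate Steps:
c(j, I) = -5*j/9 (c(j, I) = -j*5/9 = -5*j/9)
E(r, b) = b²
D(M, K) = -5*K*M/9 (D(M, K) = K*(-5*M/9) = -5*K*M/9)
26711 - D(16, E(-2, -8)) = 26711 - (-5)*(-8)²*16/9 = 26711 - (-5)*64*16/9 = 26711 - 1*(-5120/9) = 26711 + 5120/9 = 245519/9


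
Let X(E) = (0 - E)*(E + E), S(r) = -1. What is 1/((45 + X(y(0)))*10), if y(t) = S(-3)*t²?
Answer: 1/450 ≈ 0.0022222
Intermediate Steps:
y(t) = -t²
X(E) = -2*E² (X(E) = (-E)*(2*E) = -2*E²)
1/((45 + X(y(0)))*10) = 1/((45 - 2*(-1*0²)²)*10) = 1/((45 - 2*(-1*0)²)*10) = 1/((45 - 2*0²)*10) = 1/((45 - 2*0)*10) = 1/((45 + 0)*10) = 1/(45*10) = 1/450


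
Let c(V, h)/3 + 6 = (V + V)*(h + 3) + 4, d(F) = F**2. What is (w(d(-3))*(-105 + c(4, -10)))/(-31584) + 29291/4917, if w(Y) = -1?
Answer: 307918367/51766176 ≈ 5.9483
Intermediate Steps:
c(V, h) = -6 + 6*V*(3 + h) (c(V, h) = -18 + 3*((V + V)*(h + 3) + 4) = -18 + 3*((2*V)*(3 + h) + 4) = -18 + 3*(2*V*(3 + h) + 4) = -18 + 3*(4 + 2*V*(3 + h)) = -18 + (12 + 6*V*(3 + h)) = -6 + 6*V*(3 + h))
(w(d(-3))*(-105 + c(4, -10)))/(-31584) + 29291/4917 = -(-105 + (-6 + 18*4 + 6*4*(-10)))/(-31584) + 29291/4917 = -(-105 + (-6 + 72 - 240))*(-1/31584) + 29291*(1/4917) = -(-105 - 174)*(-1/31584) + 29291/4917 = -1*(-279)*(-1/31584) + 29291/4917 = 279*(-1/31584) + 29291/4917 = -93/10528 + 29291/4917 = 307918367/51766176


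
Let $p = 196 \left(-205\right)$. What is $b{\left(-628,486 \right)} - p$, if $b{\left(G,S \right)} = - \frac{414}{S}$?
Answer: $\frac{1084837}{27} \approx 40179.0$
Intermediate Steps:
$p = -40180$
$b{\left(-628,486 \right)} - p = - \frac{414}{486} - -40180 = \left(-414\right) \frac{1}{486} + 40180 = - \frac{23}{27} + 40180 = \frac{1084837}{27}$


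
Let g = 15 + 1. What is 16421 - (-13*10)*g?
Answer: 18501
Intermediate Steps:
g = 16
16421 - (-13*10)*g = 16421 - (-13*10)*16 = 16421 - (-130)*16 = 16421 - 1*(-2080) = 16421 + 2080 = 18501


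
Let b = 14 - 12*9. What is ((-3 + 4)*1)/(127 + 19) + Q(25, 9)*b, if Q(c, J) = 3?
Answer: -41171/146 ≈ -281.99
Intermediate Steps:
b = -94 (b = 14 - 108 = -94)
((-3 + 4)*1)/(127 + 19) + Q(25, 9)*b = ((-3 + 4)*1)/(127 + 19) + 3*(-94) = (1*1)/146 - 282 = 1*(1/146) - 282 = 1/146 - 282 = -41171/146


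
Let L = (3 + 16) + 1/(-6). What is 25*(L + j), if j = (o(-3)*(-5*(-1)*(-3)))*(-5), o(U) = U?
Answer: -30925/6 ≈ -5154.2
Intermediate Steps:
L = 113/6 (L = 19 - ⅙ = 113/6 ≈ 18.833)
j = -225 (j = -3*(-5*(-1))*(-3)*(-5) = -15*(-3)*(-5) = -3*(-15)*(-5) = 45*(-5) = -225)
25*(L + j) = 25*(113/6 - 225) = 25*(-1237/6) = -30925/6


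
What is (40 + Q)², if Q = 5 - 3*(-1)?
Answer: 2304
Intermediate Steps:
Q = 8 (Q = 5 + 3 = 8)
(40 + Q)² = (40 + 8)² = 48² = 2304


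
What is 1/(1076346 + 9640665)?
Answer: 1/10717011 ≈ 9.3310e-8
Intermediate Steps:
1/(1076346 + 9640665) = 1/10717011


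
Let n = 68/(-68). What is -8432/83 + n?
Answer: -8515/83 ≈ -102.59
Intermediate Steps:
n = -1 (n = 68*(-1/68) = -1)
-8432/83 + n = -8432/83 - 1 = -8515/83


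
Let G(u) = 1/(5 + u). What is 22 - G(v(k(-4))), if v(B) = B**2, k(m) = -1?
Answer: 131/6 ≈ 21.833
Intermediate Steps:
22 - G(v(k(-4))) = 22 - 1/(5 + (-1)**2) = 22 - 1/(5 + 1) = 22 - 1/6 = 131/6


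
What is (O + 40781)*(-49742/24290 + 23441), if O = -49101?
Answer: -67669192448/347 ≈ -1.9501e+8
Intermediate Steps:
(O + 40781)*(-49742/24290 + 23441) = (-49101 + 40781)*(-49742/24290 + 23441) = -8320*(-49742*1/24290 + 23441) = -8320*(-3553/1735 + 23441) = -8320*40666582/1735 = -67669192448/347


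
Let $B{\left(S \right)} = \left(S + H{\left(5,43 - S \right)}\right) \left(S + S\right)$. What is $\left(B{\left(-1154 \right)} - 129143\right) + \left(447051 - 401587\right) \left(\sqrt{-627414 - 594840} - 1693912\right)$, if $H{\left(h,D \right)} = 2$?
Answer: $-77009485495 + 136392 i \sqrt{135806} \approx -7.701 \cdot 10^{10} + 5.0263 \cdot 10^{7} i$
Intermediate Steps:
$B{\left(S \right)} = 2 S \left(2 + S\right)$ ($B{\left(S \right)} = \left(S + 2\right) \left(S + S\right) = \left(2 + S\right) 2 S = 2 S \left(2 + S\right)$)
$\left(B{\left(-1154 \right)} - 129143\right) + \left(447051 - 401587\right) \left(\sqrt{-627414 - 594840} - 1693912\right) = \left(2 \left(-1154\right) \left(2 - 1154\right) - 129143\right) + \left(447051 - 401587\right) \left(\sqrt{-627414 - 594840} - 1693912\right) = \left(2 \left(-1154\right) \left(-1152\right) - 129143\right) + 45464 \left(\sqrt{-1222254} - 1693912\right) = \left(2658816 - 129143\right) + 45464 \left(3 i \sqrt{135806} - 1693912\right) = 2529673 + 45464 \left(-1693912 + 3 i \sqrt{135806}\right) = 2529673 - \left(77012015168 - 136392 i \sqrt{135806}\right) = -77009485495 + 136392 i \sqrt{135806}$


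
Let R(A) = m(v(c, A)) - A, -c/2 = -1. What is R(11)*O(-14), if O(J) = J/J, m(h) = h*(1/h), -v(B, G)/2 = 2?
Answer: -10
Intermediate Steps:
c = 2 (c = -2*(-1) = 2)
v(B, G) = -4 (v(B, G) = -2*2 = -4)
m(h) = 1 (m(h) = h/h = 1)
R(A) = 1 - A
O(J) = 1
R(11)*O(-14) = (1 - 1*11)*1 = (1 - 11)*1 = -10*1 = -10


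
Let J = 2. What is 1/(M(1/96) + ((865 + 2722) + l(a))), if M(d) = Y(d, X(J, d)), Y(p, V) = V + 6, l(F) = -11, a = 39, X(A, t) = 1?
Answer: 1/3583 ≈ 0.00027910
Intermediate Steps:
Y(p, V) = 6 + V
M(d) = 7 (M(d) = 6 + 1 = 7)
1/(M(1/96) + ((865 + 2722) + l(a))) = 1/(7 + ((865 + 2722) - 11)) = 1/(7 + (3587 - 11)) = 1/(7 + 3576) = 1/3583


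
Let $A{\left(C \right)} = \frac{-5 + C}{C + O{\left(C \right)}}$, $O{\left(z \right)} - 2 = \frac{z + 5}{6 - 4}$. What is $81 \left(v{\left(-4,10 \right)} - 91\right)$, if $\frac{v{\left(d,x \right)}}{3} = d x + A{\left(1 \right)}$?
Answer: $-17253$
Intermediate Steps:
$O{\left(z \right)} = \frac{9}{2} + \frac{z}{2}$ ($O{\left(z \right)} = 2 + \frac{z + 5}{6 - 4} = 2 + \frac{5 + z}{2} = 2 + \left(5 + z\right) \frac{1}{2} = 2 + \left(\frac{5}{2} + \frac{z}{2}\right) = \frac{9}{2} + \frac{z}{2}$)
$A{\left(C \right)} = \frac{-5 + C}{\frac{9}{2} + \frac{3 C}{2}}$ ($A{\left(C \right)} = \frac{-5 + C}{C + \left(\frac{9}{2} + \frac{C}{2}\right)} = \frac{-5 + C}{\frac{9}{2} + \frac{3 C}{2}}$)
$v{\left(d,x \right)} = -2 + 3 d x$ ($v{\left(d,x \right)} = 3 \left(d x + \frac{2 \left(-5 + 1\right)}{3 \left(3 + 1\right)}\right) = 3 \left(d x + \frac{2}{3} \cdot \frac{1}{4} \left(-4\right)\right) = 3 \left(d x - \frac{2}{3}\right) = 3 \left(- \frac{2}{3} + d x\right) = -2 + 3 d x$)
$81 \left(v{\left(-4,10 \right)} - 91\right) = 81 \left(\left(-2 + 3 \left(-4\right) 10\right) - 91\right) = 81 \left(\left(-2 - 120\right) - 91\right) = 81 \left(-122 - 91\right) = 81 \left(-213\right) = -17253$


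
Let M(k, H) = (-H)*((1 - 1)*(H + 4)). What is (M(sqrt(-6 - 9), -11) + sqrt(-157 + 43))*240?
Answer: 240*I*sqrt(114) ≈ 2562.5*I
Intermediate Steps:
M(k, H) = 0 (M(k, H) = (-H)*(0*(4 + H)) = -H*0 = 0)
(M(sqrt(-6 - 9), -11) + sqrt(-157 + 43))*240 = (0 + sqrt(-157 + 43))*240 = (0 + sqrt(-114))*240 = (0 + I*sqrt(114))*240 = (I*sqrt(114))*240 = 240*I*sqrt(114)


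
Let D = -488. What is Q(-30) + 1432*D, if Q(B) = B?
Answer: -698846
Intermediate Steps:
Q(-30) + 1432*D = -30 + 1432*(-488) = -30 - 698816 = -698846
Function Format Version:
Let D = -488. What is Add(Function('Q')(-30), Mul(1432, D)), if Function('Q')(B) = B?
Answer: -698846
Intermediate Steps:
Add(Function('Q')(-30), Mul(1432, D)) = Add(-30, Mul(1432, -488)) = Add(-30, -698816) = -698846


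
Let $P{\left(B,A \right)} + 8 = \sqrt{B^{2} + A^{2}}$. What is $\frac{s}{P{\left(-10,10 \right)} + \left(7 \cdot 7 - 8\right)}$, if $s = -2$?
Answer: $- \frac{66}{889} + \frac{20 \sqrt{2}}{889} \approx -0.042425$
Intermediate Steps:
$P{\left(B,A \right)} = -8 + \sqrt{A^{2} + B^{2}}$ ($P{\left(B,A \right)} = -8 + \sqrt{B^{2} + A^{2}} = -8 + \sqrt{A^{2} + B^{2}}$)
$\frac{s}{P{\left(-10,10 \right)} + \left(7 \cdot 7 - 8\right)} = - \frac{2}{\left(-8 + \sqrt{10^{2} + \left(-10\right)^{2}}\right) + \left(7 \cdot 7 - 8\right)} = - \frac{2}{\left(-8 + \sqrt{100 + 100}\right) + \left(49 - 8\right)} = - \frac{2}{\left(-8 + \sqrt{200}\right) + 41} = - \frac{2}{\left(-8 + 10 \sqrt{2}\right) + 41} = - \frac{2}{33 + 10 \sqrt{2}}$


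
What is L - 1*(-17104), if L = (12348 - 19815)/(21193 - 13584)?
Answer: 130136869/7609 ≈ 17103.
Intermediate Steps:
L = -7467/7609 ≈ -0.98134
L - 1*(-17104) = -7467/7609 - 1*(-17104) = -7467/7609 + 17104 = 130136869/7609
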